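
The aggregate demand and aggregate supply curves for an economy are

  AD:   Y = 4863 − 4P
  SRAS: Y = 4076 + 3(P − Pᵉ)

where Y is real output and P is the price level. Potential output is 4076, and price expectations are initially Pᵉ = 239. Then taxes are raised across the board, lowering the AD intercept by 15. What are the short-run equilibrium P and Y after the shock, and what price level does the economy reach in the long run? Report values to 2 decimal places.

Short run: P = 212.71, Y = 3997.14. Long run: P = 193.00.

AD shifts left: new AD is Y = 4848 − 4P. With Pᵉ = 239, SRAS is Y = 3359 + 3P.
Short run: 4848 − 4P = 3359 + 3P gives 1489 = 7P, so P = 212.71 and Y = 4848 − 4P = 3997.14.
Y = 3997.14 is below potential 4076; expectations adjust and SRAS shifts right until Y = 4076.
Long run: on the new AD curve, 4076 = 4848 − 4P gives P = 193.00.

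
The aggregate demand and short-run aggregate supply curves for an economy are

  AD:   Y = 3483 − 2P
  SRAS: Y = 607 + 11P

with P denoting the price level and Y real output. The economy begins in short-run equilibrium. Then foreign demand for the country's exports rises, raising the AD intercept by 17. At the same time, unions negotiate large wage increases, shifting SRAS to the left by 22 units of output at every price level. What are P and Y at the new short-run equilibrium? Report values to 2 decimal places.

P = 224.23, Y = 3051.54

After both shocks: AD is Y = 3500 − 2P and SRAS is Y = 585 + 11P.
Setting them equal: 2915 = 13P, so P = 224.23.
Substituting into AD, Y = 3051.54.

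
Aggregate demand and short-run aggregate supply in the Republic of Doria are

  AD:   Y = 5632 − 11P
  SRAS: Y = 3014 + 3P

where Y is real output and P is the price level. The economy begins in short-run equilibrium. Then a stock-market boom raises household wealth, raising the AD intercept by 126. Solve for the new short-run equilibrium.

This is a positive demand shock: AD shifts right.
New AD: Y = 5758 − 11P.
Set AD = SRAS: 5758 − 11P = 3014 + 3P, so 2744 = 14P and P = 196.
Y = 5758 − 11·196 = 3602.

P = 196, Y = 3602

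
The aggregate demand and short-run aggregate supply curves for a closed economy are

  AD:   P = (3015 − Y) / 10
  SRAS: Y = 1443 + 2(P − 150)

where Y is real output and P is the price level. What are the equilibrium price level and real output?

P = 156, Y = 1455

Write SRAS as Y = 1443 + 2P − 300 = 1143 + 2P.
Rearrange AD to Y = 3015 − 10P.
Set AD = SRAS: 3015 − 10P = 1143 + 2P, so 1872 = 12P and P = 156.
Then Y = 3015 − 10·156 = 1455.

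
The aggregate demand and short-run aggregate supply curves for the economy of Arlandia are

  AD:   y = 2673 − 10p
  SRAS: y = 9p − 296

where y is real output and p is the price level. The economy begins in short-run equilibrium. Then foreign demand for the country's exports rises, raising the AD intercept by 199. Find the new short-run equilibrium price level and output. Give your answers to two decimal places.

This is a positive demand shock: AD shifts right.
New AD: y = 2872 − 10p.
Set AD = SRAS: 2872 − 10p = 9p − 296, so 3168 = 19p and p = 166.74.
Substituting into AD, y = 1204.63.

p = 166.74, y = 1204.63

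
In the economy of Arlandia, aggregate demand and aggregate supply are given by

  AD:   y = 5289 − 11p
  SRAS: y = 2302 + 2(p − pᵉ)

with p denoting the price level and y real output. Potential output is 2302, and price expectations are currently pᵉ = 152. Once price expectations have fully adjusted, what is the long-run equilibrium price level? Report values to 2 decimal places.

Long-run p = 271.55

Short run: with pᵉ = 152, SRAS is y = 1998 + 2p. Setting AD = SRAS gives 3291 = 13p, so p = 253.15 and y = 5289 − 11p = 2504.31.
Output 2504.31 is above potential 2302, so over time expected prices rise and SRAS shifts left until y returns to 2302.
Long run: y = 2302 on the AD curve gives 2302 = 5289 − 11p, so p = 271.55.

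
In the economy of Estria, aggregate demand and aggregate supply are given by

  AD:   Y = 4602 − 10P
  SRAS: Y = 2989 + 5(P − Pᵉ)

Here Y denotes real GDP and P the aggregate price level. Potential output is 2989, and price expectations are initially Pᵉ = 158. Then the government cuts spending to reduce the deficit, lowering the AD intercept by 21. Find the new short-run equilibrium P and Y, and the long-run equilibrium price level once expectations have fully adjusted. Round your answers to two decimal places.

AD shifts left: new AD is Y = 4581 − 10P. With Pᵉ = 158, SRAS is Y = 2199 + 5P.
Short run: 4581 − 10P = 2199 + 5P gives 2382 = 15P, so P = 158.80 and Y = 4581 − 10P = 2993.00.
Y = 2993.00 is above potential 2989; expectations adjust and SRAS shifts left until Y = 2989.
Long run: on the new AD curve, 2989 = 4581 − 10P gives P = 159.20.

Short run: P = 158.80, Y = 2993.00. Long run: P = 159.20.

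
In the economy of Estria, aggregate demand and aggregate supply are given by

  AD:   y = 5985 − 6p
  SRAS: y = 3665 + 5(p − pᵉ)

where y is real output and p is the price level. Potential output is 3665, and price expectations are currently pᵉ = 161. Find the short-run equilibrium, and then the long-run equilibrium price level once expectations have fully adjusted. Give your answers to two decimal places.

Short run: with pᵉ = 161, SRAS is y = 2860 + 5p. Setting AD = SRAS gives 3125 = 11p, so p = 284.09 and y = 5985 − 6p = 4280.45.
Output 4280.45 is above potential 3665, so over time expected prices rise and SRAS shifts left until y returns to 3665.
Long run: y = 3665 on the AD curve gives 3665 = 5985 − 6p, so p = 386.67.

Short run: p = 284.09, y = 4280.45. Long run: p = 386.67.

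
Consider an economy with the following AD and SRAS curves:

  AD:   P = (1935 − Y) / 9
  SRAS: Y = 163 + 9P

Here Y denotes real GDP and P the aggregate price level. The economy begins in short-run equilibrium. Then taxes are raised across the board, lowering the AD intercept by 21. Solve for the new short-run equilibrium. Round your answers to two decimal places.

This is a negative demand shock: AD shifts left.
New AD: Y = 1914 − 9P.
Set AD = SRAS: 1914 − 9P = 163 + 9P, so 1751 = 18P and P = 97.28.
Substituting into AD, Y = 1038.50.

P = 97.28, Y = 1038.50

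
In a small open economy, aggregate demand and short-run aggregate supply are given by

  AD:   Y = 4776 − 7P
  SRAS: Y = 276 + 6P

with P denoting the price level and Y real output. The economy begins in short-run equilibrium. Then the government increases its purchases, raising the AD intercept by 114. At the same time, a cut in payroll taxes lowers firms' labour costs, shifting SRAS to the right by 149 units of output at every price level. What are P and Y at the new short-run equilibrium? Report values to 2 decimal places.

P = 343.46, Y = 2485.77

After both shocks: AD is Y = 4890 − 7P and SRAS is Y = 425 + 6P.
Setting them equal: 4465 = 13P, so P = 343.46.
Substituting into AD, Y = 2485.77.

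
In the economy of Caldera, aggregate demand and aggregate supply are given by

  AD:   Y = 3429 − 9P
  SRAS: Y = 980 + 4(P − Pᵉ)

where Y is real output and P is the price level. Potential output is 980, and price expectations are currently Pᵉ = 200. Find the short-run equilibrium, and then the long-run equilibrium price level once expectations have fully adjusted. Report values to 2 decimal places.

Short run: P = 249.92, Y = 1179.69. Long run: P = 272.11.

Short run: with Pᵉ = 200, SRAS is Y = 180 + 4P. Setting AD = SRAS gives 3249 = 13P, so P = 249.92 and Y = 3429 − 9P = 1179.69.
Output 1179.69 is above potential 980, so over time expected prices rise and SRAS shifts left until Y returns to 980.
Long run: Y = 980 on the AD curve gives 980 = 3429 − 9P, so P = 272.11.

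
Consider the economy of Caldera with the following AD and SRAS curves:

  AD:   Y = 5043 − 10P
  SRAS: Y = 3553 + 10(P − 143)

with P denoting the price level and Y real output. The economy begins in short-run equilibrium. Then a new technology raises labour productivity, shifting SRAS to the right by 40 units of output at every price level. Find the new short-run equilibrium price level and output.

P = 144, Y = 3603

This is a positive supply shock: SRAS shifts right.
New SRAS: Y = 2163 + 10P.
Set AD = SRAS: 5043 − 10P = 2163 + 10P, so 2880 = 20P and P = 144.
Y = 5043 − 10·144 = 3603.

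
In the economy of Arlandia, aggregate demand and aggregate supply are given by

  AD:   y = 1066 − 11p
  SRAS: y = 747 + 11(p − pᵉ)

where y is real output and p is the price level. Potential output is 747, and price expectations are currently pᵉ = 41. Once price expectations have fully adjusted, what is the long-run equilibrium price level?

Long-run p = 29

Short run: with pᵉ = 41, SRAS is y = 296 + 11p. Setting AD = SRAS gives 770 = 22p, so p = 35 and y = 1066 − 11·35 = 681.
Output 681 is below potential 747, so over time expected prices fall and SRAS shifts right until y returns to 747.
Long run: y = 747 on the AD curve gives 747 = 1066 − 11p, so p = 29.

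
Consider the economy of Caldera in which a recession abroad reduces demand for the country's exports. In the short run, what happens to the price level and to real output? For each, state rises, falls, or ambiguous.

This is a negative demand shock: AD shifts left.
Moving along the upward-sloping SRAS curve, P falls and Y falls.

Price level: falls; output: falls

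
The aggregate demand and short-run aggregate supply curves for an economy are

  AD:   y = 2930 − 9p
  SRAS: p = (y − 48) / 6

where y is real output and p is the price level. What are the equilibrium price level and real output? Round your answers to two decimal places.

Rearrange SRAS to y = 48 + 6p.
Set AD = SRAS: 2930 − 9p = 48 + 6p, so 2882 = 15p and p = 192.13.
Substituting into AD, y = 2930 − 9p = 1200.80.

p = 192.13, y = 1200.80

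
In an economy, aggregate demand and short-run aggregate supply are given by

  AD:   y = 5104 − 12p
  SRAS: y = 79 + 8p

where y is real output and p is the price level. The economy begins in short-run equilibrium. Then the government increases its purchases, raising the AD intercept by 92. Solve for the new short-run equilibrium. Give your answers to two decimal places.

This is a positive demand shock: AD shifts right.
New AD: y = 5196 − 12p.
Set AD = SRAS: 5196 − 12p = 79 + 8p, so 5117 = 20p and p = 255.85.
Substituting into AD, y = 2125.80.

p = 255.85, y = 2125.80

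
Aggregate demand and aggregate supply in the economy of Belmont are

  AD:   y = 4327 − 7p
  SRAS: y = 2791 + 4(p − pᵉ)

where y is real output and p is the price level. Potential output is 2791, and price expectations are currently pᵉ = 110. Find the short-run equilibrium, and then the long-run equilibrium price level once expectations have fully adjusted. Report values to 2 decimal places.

Short run: p = 179.64, y = 3069.55. Long run: p = 219.43.

Short run: with pᵉ = 110, SRAS is y = 2351 + 4p. Setting AD = SRAS gives 1976 = 11p, so p = 179.64 and y = 4327 − 7p = 3069.55.
Output 3069.55 is above potential 2791, so over time expected prices rise and SRAS shifts left until y returns to 2791.
Long run: y = 2791 on the AD curve gives 2791 = 4327 − 7p, so p = 219.43.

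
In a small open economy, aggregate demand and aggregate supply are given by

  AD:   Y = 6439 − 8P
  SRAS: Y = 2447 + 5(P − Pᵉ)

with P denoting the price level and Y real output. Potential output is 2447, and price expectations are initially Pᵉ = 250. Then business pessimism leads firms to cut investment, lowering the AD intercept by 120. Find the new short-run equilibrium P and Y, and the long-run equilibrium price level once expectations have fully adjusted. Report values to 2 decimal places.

AD shifts left: new AD is Y = 6319 − 8P. With Pᵉ = 250, SRAS is Y = 1197 + 5P.
Short run: 6319 − 8P = 1197 + 5P gives 5122 = 13P, so P = 394.00 and Y = 6319 − 8P = 3167.00.
Y = 3167.00 is above potential 2447; expectations adjust and SRAS shifts left until Y = 2447.
Long run: on the new AD curve, 2447 = 6319 − 8P gives P = 484.00.

Short run: P = 394.00, Y = 3167.00. Long run: P = 484.00.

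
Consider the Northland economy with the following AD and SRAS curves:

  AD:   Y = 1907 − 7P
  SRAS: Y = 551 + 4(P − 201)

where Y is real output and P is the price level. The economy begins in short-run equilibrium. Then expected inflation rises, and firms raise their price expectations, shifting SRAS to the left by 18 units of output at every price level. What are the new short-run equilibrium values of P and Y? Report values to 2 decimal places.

P = 198.00, Y = 521.00

This is a negative supply shock: SRAS shifts left.
New SRAS: Y = 4P − 271.
Set AD = SRAS: 1907 − 7P = 4P − 271, so 2178 = 11P and P = 198.00.
Substituting into AD, Y = 521.00.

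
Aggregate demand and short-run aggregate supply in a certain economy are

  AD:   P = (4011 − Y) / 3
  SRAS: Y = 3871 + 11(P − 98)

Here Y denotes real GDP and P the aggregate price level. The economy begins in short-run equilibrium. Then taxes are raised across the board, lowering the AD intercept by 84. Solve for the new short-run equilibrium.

This is a negative demand shock: AD shifts left.
New AD: Y = 3927 − 3P.
SRAS can be written Y = 2793 + 11P.
Set AD = SRAS: 3927 − 3P = 2793 + 11P, so 1134 = 14P and P = 81.
Y = 3927 − 3·81 = 3684.

P = 81, Y = 3684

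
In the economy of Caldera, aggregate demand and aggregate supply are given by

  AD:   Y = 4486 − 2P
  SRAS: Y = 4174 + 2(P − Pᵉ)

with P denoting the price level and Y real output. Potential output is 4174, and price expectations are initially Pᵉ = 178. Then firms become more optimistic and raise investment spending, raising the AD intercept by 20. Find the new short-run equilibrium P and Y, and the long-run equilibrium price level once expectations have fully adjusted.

AD shifts right: new AD is Y = 4506 − 2P. With Pᵉ = 178, SRAS is Y = 3818 + 2P.
Short run: 4506 − 2P = 3818 + 2P gives 688 = 4P, so P = 172 and Y = 4506 − 2·172 = 4162.
Y = 4162 is below potential 4174; expectations adjust and SRAS shifts right until Y = 4174.
Long run: on the new AD curve, 4174 = 4506 − 2P gives P = 166.

Short run: P = 172, Y = 4162. Long run: P = 166.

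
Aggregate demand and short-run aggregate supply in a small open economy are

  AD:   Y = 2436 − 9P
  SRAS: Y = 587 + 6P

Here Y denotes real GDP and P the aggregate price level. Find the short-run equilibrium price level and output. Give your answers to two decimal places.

Set AD = SRAS: 2436 − 9P = 587 + 6P, so 1849 = 15P and P = 123.27.
Substituting into AD, Y = 2436 − 9P = 1326.60.

P = 123.27, Y = 1326.60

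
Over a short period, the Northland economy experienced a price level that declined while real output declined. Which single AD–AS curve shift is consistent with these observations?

AD shifted left

P fell and Y fell. An AD shift moves P and Y in the same direction; an SRAS shift moves them in opposite directions.
Here P and Y moved in the same direction, so the AD curve shifted.
Since Y fell, AD shifted left.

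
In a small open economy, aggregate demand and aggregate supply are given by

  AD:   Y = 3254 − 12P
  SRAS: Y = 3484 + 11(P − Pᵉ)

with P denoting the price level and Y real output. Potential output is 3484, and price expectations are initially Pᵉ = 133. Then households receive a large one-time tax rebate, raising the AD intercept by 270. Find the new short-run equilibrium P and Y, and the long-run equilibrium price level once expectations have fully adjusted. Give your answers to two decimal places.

Short run: P = 65.35, Y = 2739.83. Long run: P = 3.33.

AD shifts right: new AD is Y = 3524 − 12P. With Pᵉ = 133, SRAS is Y = 2021 + 11P.
Short run: 3524 − 12P = 2021 + 11P gives 1503 = 23P, so P = 65.35 and Y = 3524 − 12P = 2739.83.
Y = 2739.83 is below potential 3484; expectations adjust and SRAS shifts right until Y = 3484.
Long run: on the new AD curve, 3484 = 3524 − 12P gives P = 3.33.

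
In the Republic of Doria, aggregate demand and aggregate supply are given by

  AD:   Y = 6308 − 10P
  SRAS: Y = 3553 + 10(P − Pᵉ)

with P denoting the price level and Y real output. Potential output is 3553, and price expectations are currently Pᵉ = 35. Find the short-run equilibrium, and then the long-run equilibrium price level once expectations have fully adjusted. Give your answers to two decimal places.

Short run: P = 155.25, Y = 4755.50. Long run: P = 275.50.

Short run: with Pᵉ = 35, SRAS is Y = 3203 + 10P. Setting AD = SRAS gives 3105 = 20P, so P = 155.25 and Y = 6308 − 10P = 4755.50.
Output 4755.50 is above potential 3553, so over time expected prices rise and SRAS shifts left until Y returns to 3553.
Long run: Y = 3553 on the AD curve gives 3553 = 6308 − 10P, so P = 275.50.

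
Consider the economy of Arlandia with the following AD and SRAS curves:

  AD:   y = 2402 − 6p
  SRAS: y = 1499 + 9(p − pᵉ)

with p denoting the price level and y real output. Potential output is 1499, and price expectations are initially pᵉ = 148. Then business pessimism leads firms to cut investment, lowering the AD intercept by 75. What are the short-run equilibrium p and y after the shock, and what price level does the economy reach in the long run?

Short run: p = 144, y = 1463. Long run: p = 138.

AD shifts left: new AD is y = 2327 − 6p. With pᵉ = 148, SRAS is y = 167 + 9p.
Short run: 2327 − 6p = 167 + 9p gives 2160 = 15p, so p = 144 and y = 2327 − 6·144 = 1463.
y = 1463 is below potential 1499; expectations adjust and SRAS shifts right until y = 1499.
Long run: on the new AD curve, 1499 = 2327 − 6p gives p = 138.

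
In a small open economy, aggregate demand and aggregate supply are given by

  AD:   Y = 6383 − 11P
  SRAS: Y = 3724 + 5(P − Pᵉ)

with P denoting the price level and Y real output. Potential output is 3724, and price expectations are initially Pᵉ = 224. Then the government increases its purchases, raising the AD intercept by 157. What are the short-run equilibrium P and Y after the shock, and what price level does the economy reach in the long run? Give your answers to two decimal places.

Short run: P = 246.00, Y = 3834.00. Long run: P = 256.00.

AD shifts right: new AD is Y = 6540 − 11P. With Pᵉ = 224, SRAS is Y = 2604 + 5P.
Short run: 6540 − 11P = 2604 + 5P gives 3936 = 16P, so P = 246.00 and Y = 6540 − 11P = 3834.00.
Y = 3834.00 is above potential 3724; expectations adjust and SRAS shifts left until Y = 3724.
Long run: on the new AD curve, 3724 = 6540 − 11P gives P = 256.00.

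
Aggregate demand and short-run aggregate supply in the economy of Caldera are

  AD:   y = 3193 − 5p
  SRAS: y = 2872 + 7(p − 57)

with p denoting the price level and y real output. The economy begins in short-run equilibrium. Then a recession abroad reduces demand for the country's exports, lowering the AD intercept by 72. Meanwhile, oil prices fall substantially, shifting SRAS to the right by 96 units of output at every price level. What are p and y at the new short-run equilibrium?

p = 46, y = 2891

After both shocks: AD is y = 3121 − 5p and SRAS is y = 2569 + 7p.
Setting them equal: 552 = 12p, so p = 46.
y = 3121 − 5·46 = 2891.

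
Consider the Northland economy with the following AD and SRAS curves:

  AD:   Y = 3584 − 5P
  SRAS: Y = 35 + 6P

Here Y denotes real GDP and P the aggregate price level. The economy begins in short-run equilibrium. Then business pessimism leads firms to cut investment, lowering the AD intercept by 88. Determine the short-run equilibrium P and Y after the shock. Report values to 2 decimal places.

This is a negative demand shock: AD shifts left.
New AD: Y = 3496 − 5P.
Set AD = SRAS: 3496 − 5P = 35 + 6P, so 3461 = 11P and P = 314.64.
Substituting into AD, Y = 1922.82.

P = 314.64, Y = 1922.82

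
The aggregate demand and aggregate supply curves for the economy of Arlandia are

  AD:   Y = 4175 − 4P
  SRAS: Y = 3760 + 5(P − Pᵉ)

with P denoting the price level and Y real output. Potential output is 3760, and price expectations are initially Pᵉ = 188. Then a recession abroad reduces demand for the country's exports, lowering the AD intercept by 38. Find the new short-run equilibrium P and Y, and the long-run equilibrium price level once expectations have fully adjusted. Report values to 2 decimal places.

Short run: P = 146.33, Y = 3551.67. Long run: P = 94.25.

AD shifts left: new AD is Y = 4137 − 4P. With Pᵉ = 188, SRAS is Y = 2820 + 5P.
Short run: 4137 − 4P = 2820 + 5P gives 1317 = 9P, so P = 146.33 and Y = 4137 − 4P = 3551.67.
Y = 3551.67 is below potential 3760; expectations adjust and SRAS shifts right until Y = 3760.
Long run: on the new AD curve, 3760 = 4137 − 4P gives P = 94.25.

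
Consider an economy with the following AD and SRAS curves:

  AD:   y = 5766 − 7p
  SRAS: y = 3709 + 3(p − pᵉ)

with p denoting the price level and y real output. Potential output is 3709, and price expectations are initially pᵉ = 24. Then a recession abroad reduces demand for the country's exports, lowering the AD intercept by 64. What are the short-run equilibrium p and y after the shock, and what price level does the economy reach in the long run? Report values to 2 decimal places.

Short run: p = 206.50, y = 4256.50. Long run: p = 284.71.

AD shifts left: new AD is y = 5702 − 7p. With pᵉ = 24, SRAS is y = 3637 + 3p.
Short run: 5702 − 7p = 3637 + 3p gives 2065 = 10p, so p = 206.50 and y = 5702 − 7p = 4256.50.
y = 4256.50 is above potential 3709; expectations adjust and SRAS shifts left until y = 3709.
Long run: on the new AD curve, 3709 = 5702 − 7p gives p = 284.71.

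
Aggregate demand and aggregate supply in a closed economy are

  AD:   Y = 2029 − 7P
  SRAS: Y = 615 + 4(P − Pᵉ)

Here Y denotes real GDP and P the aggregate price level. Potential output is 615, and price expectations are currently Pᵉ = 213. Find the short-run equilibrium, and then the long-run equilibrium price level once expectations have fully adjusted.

Short run: with Pᵉ = 213, SRAS is Y = 4P − 237. Setting AD = SRAS gives 2266 = 11P, so P = 206 and Y = 2029 − 7·206 = 587.
Output 587 is below potential 615, so over time expected prices fall and SRAS shifts right until Y returns to 615.
Long run: Y = 615 on the AD curve gives 615 = 2029 − 7P, so P = 202.

Short run: P = 206, Y = 587. Long run: P = 202.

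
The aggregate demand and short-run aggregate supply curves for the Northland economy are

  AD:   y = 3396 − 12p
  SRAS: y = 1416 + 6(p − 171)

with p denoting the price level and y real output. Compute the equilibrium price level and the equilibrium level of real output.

Write SRAS as y = 1416 + 6p − 1026 = 390 + 6p.
Set AD = SRAS: 3396 − 12p = 390 + 6p, so 3006 = 18p and p = 167.
Then y = 3396 − 12·167 = 1392.

p = 167, y = 1392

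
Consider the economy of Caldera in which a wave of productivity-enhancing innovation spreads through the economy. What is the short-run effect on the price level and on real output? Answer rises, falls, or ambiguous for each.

Price level: falls; output: rises

This is a favourable supply shock: SRAS shifts right.
Moving along the downward-sloping AD curve, P falls and Y rises.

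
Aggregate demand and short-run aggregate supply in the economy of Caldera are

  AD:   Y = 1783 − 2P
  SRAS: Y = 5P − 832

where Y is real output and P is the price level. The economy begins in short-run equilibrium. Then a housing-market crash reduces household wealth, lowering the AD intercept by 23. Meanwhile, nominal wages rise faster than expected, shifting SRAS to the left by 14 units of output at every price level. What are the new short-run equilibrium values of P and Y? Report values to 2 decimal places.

P = 372.29, Y = 1015.43

After both shocks: AD is Y = 1760 − 2P and SRAS is Y = 5P − 846.
Setting them equal: 2606 = 7P, so P = 372.29.
Substituting into AD, Y = 1015.43.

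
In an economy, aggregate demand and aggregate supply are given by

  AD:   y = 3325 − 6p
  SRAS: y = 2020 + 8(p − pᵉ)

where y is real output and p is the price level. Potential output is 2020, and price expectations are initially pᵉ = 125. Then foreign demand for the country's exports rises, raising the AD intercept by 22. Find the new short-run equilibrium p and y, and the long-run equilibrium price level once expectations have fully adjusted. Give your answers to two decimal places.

AD shifts right: new AD is y = 3347 − 6p. With pᵉ = 125, SRAS is y = 1020 + 8p.
Short run: 3347 − 6p = 1020 + 8p gives 2327 = 14p, so p = 166.21 and y = 3347 − 6p = 2349.71.
y = 2349.71 is above potential 2020; expectations adjust and SRAS shifts left until y = 2020.
Long run: on the new AD curve, 2020 = 3347 − 6p gives p = 221.17.

Short run: p = 166.21, y = 2349.71. Long run: p = 221.17.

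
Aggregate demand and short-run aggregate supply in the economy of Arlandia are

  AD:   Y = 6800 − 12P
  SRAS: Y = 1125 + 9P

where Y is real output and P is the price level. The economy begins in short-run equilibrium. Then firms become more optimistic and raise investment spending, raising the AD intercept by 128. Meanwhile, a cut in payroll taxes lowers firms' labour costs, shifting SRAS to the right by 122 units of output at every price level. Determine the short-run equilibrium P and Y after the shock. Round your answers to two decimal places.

After both shocks: AD is Y = 6928 − 12P and SRAS is Y = 1247 + 9P.
Setting them equal: 5681 = 21P, so P = 270.52.
Substituting into AD, Y = 3681.71.

P = 270.52, Y = 3681.71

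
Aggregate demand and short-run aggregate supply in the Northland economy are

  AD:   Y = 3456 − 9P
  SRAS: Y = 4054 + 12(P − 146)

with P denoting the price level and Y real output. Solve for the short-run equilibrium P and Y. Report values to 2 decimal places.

P = 54.95, Y = 2961.43

Write SRAS as Y = 4054 + 12P − 1752 = 2302 + 12P.
Set AD = SRAS: 3456 − 9P = 2302 + 12P, so 1154 = 21P and P = 54.95.
Substituting into AD, Y = 3456 − 9P = 2961.43.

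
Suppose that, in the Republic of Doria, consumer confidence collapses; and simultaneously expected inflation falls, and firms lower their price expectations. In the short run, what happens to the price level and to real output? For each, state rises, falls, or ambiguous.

The first event is a negative demand shock: AD shifts left, which by itself pushes P down and Y down.
The second is a favourable supply shock: SRAS shifts right, which by itself pushes P down and Y up.
Both shocks push P down, so P falls. The two shocks push Y in opposite directions, so the effect on Y is ambiguous.

Price level: falls; output: ambiguous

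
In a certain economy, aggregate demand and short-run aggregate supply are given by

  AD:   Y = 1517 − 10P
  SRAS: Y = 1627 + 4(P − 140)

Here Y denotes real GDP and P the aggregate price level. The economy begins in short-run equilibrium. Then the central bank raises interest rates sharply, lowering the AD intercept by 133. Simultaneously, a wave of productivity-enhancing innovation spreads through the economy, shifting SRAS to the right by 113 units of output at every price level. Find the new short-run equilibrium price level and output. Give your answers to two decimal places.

After both shocks: AD is Y = 1384 − 10P and SRAS is Y = 1180 + 4P.
Setting them equal: 204 = 14P, so P = 14.57.
Substituting into AD, Y = 1238.29.

P = 14.57, Y = 1238.29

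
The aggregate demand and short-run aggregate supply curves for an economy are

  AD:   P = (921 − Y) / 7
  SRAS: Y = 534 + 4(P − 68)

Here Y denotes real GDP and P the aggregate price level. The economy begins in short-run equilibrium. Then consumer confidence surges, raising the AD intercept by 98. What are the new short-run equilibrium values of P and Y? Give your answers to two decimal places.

This is a positive demand shock: AD shifts right.
New AD: Y = 1019 − 7P.
SRAS can be written Y = 262 + 4P.
Set AD = SRAS: 1019 − 7P = 262 + 4P, so 757 = 11P and P = 68.82.
Substituting into AD, Y = 537.27.

P = 68.82, Y = 537.27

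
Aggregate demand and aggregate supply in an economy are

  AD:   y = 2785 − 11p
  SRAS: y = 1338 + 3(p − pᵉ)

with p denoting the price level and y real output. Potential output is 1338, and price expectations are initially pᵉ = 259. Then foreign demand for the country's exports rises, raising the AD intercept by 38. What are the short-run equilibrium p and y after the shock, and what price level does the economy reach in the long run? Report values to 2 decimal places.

AD shifts right: new AD is y = 2823 − 11p. With pᵉ = 259, SRAS is y = 561 + 3p.
Short run: 2823 − 11p = 561 + 3p gives 2262 = 14p, so p = 161.57 and y = 2823 − 11p = 1045.71.
y = 1045.71 is below potential 1338; expectations adjust and SRAS shifts right until y = 1338.
Long run: on the new AD curve, 1338 = 2823 − 11p gives p = 135.00.

Short run: p = 161.57, y = 1045.71. Long run: p = 135.00.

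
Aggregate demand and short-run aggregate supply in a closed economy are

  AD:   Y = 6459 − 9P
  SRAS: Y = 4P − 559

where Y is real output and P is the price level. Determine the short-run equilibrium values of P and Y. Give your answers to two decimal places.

Set AD = SRAS: 6459 − 9P = 4P − 559, so 7018 = 13P and P = 539.85.
Substituting into AD, Y = 6459 − 9P = 1600.38.

P = 539.85, Y = 1600.38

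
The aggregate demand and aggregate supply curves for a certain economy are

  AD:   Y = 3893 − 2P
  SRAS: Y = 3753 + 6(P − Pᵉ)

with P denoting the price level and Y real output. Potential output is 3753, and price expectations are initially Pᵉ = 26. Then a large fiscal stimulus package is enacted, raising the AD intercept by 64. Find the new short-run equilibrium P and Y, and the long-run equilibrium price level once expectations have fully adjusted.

AD shifts right: new AD is Y = 3957 − 2P. With Pᵉ = 26, SRAS is Y = 3597 + 6P.
Short run: 3957 − 2P = 3597 + 6P gives 360 = 8P, so P = 45 and Y = 3957 − 2·45 = 3867.
Y = 3867 is above potential 3753; expectations adjust and SRAS shifts left until Y = 3753.
Long run: on the new AD curve, 3753 = 3957 − 2P gives P = 102.

Short run: P = 45, Y = 3867. Long run: P = 102.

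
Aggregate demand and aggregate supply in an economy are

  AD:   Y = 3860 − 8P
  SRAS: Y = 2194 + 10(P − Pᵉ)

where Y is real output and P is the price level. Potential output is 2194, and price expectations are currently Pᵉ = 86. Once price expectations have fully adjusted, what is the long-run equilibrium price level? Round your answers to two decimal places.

Short run: with Pᵉ = 86, SRAS is Y = 1334 + 10P. Setting AD = SRAS gives 2526 = 18P, so P = 140.33 and Y = 3860 − 8P = 2737.33.
Output 2737.33 is above potential 2194, so over time expected prices rise and SRAS shifts left until Y returns to 2194.
Long run: Y = 2194 on the AD curve gives 2194 = 3860 − 8P, so P = 208.25.

Long-run P = 208.25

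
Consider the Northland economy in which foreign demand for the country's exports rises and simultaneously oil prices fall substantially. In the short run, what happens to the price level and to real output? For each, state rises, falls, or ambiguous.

The first event is a positive demand shock: AD shifts right, which by itself pushes P up and Y up.
The second is a favourable supply shock: SRAS shifts right, which by itself pushes P down and Y up.
The two shocks push P in opposite directions, so the effect on P is ambiguous. Both shocks push Y up, so Y rises.

Price level: ambiguous; output: rises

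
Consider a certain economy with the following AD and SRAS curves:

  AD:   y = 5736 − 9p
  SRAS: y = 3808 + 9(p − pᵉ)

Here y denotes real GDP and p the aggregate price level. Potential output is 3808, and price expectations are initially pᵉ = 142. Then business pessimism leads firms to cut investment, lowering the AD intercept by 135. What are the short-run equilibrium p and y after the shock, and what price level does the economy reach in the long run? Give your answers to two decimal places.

Short run: p = 170.61, y = 4065.50. Long run: p = 199.22.

AD shifts left: new AD is y = 5601 − 9p. With pᵉ = 142, SRAS is y = 2530 + 9p.
Short run: 5601 − 9p = 2530 + 9p gives 3071 = 18p, so p = 170.61 and y = 5601 − 9p = 4065.50.
y = 4065.50 is above potential 3808; expectations adjust and SRAS shifts left until y = 3808.
Long run: on the new AD curve, 3808 = 5601 − 9p gives p = 199.22.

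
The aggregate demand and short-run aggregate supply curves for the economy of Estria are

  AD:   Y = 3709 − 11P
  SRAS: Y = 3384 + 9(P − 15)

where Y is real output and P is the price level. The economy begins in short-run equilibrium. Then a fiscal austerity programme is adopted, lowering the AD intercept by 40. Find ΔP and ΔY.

This is a negative demand shock: AD shifts left.
New AD: Y = 3669 − 11P.
SRAS can be written Y = 3249 + 9P.
Set AD = SRAS: 3669 − 11P = 3249 + 9P, so 420 = 20P and P = 21.
Y = 3669 − 11·21 = 3438.
Initially P = 23, Y = 3456, so ΔP = -2 and ΔY = -18.

ΔP = -2, ΔY = -18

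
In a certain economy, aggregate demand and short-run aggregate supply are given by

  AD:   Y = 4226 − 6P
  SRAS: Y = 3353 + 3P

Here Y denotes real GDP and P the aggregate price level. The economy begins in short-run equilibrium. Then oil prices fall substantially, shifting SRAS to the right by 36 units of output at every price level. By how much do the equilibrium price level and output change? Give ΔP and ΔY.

This is a positive supply shock: SRAS shifts right.
New SRAS: Y = 3389 + 3P.
Set AD = SRAS: 4226 − 6P = 3389 + 3P, so 837 = 9P and P = 93.
Y = 4226 − 6·93 = 3668.
Initially P = 97, Y = 3644, so ΔP = -4 and ΔY = +24.

ΔP = -4, ΔY = +24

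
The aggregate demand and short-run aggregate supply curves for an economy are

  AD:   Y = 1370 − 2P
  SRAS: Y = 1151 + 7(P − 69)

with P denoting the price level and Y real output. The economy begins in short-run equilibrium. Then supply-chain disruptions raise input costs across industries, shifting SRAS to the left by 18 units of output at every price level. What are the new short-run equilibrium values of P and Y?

This is a negative supply shock: SRAS shifts left.
New SRAS: Y = 650 + 7P.
Set AD = SRAS: 1370 − 2P = 650 + 7P, so 720 = 9P and P = 80.
Y = 1370 − 2·80 = 1210.

P = 80, Y = 1210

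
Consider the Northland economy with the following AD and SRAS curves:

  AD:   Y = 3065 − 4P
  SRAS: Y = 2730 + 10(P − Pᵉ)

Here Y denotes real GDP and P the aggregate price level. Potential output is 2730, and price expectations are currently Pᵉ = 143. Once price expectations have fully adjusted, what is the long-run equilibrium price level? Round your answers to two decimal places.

Short run: with Pᵉ = 143, SRAS is Y = 1300 + 10P. Setting AD = SRAS gives 1765 = 14P, so P = 126.07 and Y = 3065 − 4P = 2560.71.
Output 2560.71 is below potential 2730, so over time expected prices fall and SRAS shifts right until Y returns to 2730.
Long run: Y = 2730 on the AD curve gives 2730 = 3065 − 4P, so P = 83.75.

Long-run P = 83.75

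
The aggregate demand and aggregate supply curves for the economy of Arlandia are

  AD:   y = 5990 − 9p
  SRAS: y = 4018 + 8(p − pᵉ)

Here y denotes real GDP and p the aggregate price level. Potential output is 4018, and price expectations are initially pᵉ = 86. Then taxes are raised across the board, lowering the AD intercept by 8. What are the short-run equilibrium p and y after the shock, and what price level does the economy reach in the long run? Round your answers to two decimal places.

AD shifts left: new AD is y = 5982 − 9p. With pᵉ = 86, SRAS is y = 3330 + 8p.
Short run: 5982 − 9p = 3330 + 8p gives 2652 = 17p, so p = 156.00 and y = 5982 − 9p = 4578.00.
y = 4578.00 is above potential 4018; expectations adjust and SRAS shifts left until y = 4018.
Long run: on the new AD curve, 4018 = 5982 − 9p gives p = 218.22.

Short run: p = 156.00, y = 4578.00. Long run: p = 218.22.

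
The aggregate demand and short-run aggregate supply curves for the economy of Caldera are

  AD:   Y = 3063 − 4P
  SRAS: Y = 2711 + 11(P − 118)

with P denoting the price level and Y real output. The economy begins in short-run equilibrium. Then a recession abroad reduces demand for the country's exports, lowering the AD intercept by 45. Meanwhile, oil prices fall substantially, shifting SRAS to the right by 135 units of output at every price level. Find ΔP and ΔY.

After both shocks: AD is Y = 3018 − 4P and SRAS is Y = 1548 + 11P.
Setting them equal: 1470 = 15P, so P = 98.
Y = 3018 − 4·98 = 2626.
Initially P = 110, Y = 2623, so ΔP = -12 and ΔY = +3.

ΔP = -12, ΔY = +3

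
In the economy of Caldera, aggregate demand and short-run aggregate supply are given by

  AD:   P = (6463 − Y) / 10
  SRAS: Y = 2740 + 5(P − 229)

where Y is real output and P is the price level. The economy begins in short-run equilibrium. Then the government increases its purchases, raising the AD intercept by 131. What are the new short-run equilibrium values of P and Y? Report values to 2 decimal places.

This is a positive demand shock: AD shifts right.
New AD: Y = 6594 − 10P.
SRAS can be written Y = 1595 + 5P.
Set AD = SRAS: 6594 − 10P = 1595 + 5P, so 4999 = 15P and P = 333.27.
Substituting into AD, Y = 3261.33.

P = 333.27, Y = 3261.33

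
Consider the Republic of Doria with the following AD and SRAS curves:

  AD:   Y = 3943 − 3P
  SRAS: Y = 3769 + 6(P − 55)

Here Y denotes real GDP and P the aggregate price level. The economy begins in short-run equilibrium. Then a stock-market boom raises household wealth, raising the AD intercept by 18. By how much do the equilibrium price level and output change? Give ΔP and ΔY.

This is a positive demand shock: AD shifts right.
New AD: Y = 3961 − 3P.
SRAS can be written Y = 3439 + 6P.
Set AD = SRAS: 3961 − 3P = 3439 + 6P, so 522 = 9P and P = 58.
Y = 3961 − 3·58 = 3787.
Initially P = 56, Y = 3775, so ΔP = +2 and ΔY = +12.

ΔP = +2, ΔY = +12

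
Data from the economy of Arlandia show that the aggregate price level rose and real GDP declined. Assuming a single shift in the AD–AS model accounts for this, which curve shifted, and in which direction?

SRAS shifted left

P rose and Y fell. An AD shift moves P and Y in the same direction; an SRAS shift moves them in opposite directions.
Here P and Y moved in opposite directions, so the SRAS curve shifted.
Since Y fell, SRAS shifted left.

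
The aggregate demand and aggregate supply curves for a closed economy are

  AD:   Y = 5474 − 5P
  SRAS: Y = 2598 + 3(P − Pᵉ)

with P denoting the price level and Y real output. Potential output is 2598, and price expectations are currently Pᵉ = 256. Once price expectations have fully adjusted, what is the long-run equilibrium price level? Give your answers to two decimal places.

Short run: with Pᵉ = 256, SRAS is Y = 1830 + 3P. Setting AD = SRAS gives 3644 = 8P, so P = 455.50 and Y = 5474 − 5P = 3196.50.
Output 3196.50 is above potential 2598, so over time expected prices rise and SRAS shifts left until Y returns to 2598.
Long run: Y = 2598 on the AD curve gives 2598 = 5474 − 5P, so P = 575.20.

Long-run P = 575.20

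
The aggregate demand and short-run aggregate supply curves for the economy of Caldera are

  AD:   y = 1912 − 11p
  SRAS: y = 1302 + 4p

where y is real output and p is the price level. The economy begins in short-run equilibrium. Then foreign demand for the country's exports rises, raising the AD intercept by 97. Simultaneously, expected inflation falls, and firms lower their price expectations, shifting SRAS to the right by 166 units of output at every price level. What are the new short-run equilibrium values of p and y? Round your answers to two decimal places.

After both shocks: AD is y = 2009 − 11p and SRAS is y = 1468 + 4p.
Setting them equal: 541 = 15p, so p = 36.07.
Substituting into AD, y = 1612.27.

p = 36.07, y = 1612.27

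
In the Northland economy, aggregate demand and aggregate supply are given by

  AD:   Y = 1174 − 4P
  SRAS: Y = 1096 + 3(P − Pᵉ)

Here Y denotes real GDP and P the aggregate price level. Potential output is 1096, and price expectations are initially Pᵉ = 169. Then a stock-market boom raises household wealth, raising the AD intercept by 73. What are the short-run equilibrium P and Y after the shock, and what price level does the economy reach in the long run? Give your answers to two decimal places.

AD shifts right: new AD is Y = 1247 − 4P. With Pᵉ = 169, SRAS is Y = 589 + 3P.
Short run: 1247 − 4P = 589 + 3P gives 658 = 7P, so P = 94.00 and Y = 1247 − 4P = 871.00.
Y = 871.00 is below potential 1096; expectations adjust and SRAS shifts right until Y = 1096.
Long run: on the new AD curve, 1096 = 1247 − 4P gives P = 37.75.

Short run: P = 94.00, Y = 871.00. Long run: P = 37.75.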